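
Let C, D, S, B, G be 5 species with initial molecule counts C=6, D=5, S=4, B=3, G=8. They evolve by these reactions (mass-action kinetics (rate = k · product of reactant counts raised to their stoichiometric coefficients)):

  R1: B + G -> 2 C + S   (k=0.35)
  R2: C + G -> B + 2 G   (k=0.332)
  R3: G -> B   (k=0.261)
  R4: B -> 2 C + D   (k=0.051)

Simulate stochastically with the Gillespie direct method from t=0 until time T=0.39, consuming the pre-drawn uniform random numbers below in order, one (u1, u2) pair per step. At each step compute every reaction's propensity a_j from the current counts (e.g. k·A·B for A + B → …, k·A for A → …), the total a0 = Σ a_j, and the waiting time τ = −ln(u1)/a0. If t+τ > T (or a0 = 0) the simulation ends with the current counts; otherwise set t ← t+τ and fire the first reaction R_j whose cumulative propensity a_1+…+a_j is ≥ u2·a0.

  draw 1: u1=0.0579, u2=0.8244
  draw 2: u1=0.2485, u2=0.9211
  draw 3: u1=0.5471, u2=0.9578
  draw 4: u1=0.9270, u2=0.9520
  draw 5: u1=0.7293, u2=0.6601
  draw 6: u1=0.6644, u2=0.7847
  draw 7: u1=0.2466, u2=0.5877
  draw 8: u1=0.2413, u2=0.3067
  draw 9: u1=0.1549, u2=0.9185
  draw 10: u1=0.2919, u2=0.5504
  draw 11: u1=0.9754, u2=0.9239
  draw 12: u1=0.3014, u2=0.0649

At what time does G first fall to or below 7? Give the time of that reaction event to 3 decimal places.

t=0.000: C=6 D=5 S=4 B=3 G=8
Draw 1: a1=8.400, a2=15.936, a3=2.088, a4=0.153, a0=26.577; τ=−ln(0.0579)/26.577=0.107 → t=0.107; u2·a0=0.8244·26.577=21.910; a1=8.400 < 21.910 ≤ a1+a2=24.336 → R2 fires; C=5 D=5 S=4 B=4 G=9
Draw 2: a1=12.600, a2=14.940, a3=2.349, a4=0.204, a0=30.093; τ=−ln(0.2485)/30.093=0.046 → t=0.153; u2·a0=0.9211·30.093=27.719; a1+a2=27.540 < 27.719 ≤ a1+…+a3=29.889 → R3 fires; C=5 D=5 S=4 B=5 G=8
Draw 3: a1=14.000, a2=13.280, a3=2.088, a4=0.255, a0=29.623; τ=−ln(0.5471)/29.623=0.020 → t=0.174; u2·a0=0.9578·29.623=28.373; a1+a2=27.280 < 28.373 ≤ a1+…+a3=29.368 → R3 fires; C=5 D=5 S=4 B=6 G=7
Draw 4: a1=14.700, a2=11.620, a3=1.827, a4=0.306, a0=28.453; τ=−ln(0.9270)/28.453=0.003 → t=0.176; u2·a0=0.9520·28.453=27.087; a1+a2=26.320 < 27.087 ≤ a1+…+a3=28.147 → R3 fires; C=5 D=5 S=4 B=7 G=6
Draw 5: a1=14.700, a2=9.960, a3=1.566, a4=0.357, a0=26.583; τ=−ln(0.7293)/26.583=0.012 → t=0.188; u2·a0=0.6601·26.583=17.547; a1=14.700 < 17.547 ≤ a1+a2=24.660 → R2 fires; C=4 D=5 S=4 B=8 G=7
Draw 6: a1=19.600, a2=9.296, a3=1.827, a4=0.408, a0=31.131; τ=−ln(0.6644)/31.131=0.013 → t=0.201; u2·a0=0.7847·31.131=24.428; a1=19.600 < 24.428 ≤ a1+a2=28.896 → R2 fires; C=3 D=5 S=4 B=9 G=8
Draw 7: a1=25.200, a2=7.968, a3=2.088, a4=0.459, a0=35.715; τ=−ln(0.2466)/35.715=0.039 → t=0.241; u2·a0=0.5877·35.715=20.990 ≤ a1=25.200 → R1 fires; C=5 D=5 S=5 B=8 G=7
Draw 8: a1=19.600, a2=11.620, a3=1.827, a4=0.408, a0=33.455; τ=−ln(0.2413)/33.455=0.042 → t=0.283; u2·a0=0.3067·33.455=10.261 ≤ a1=19.600 → R1 fires; C=7 D=5 S=6 B=7 G=6
Draw 9: a1=14.700, a2=13.944, a3=1.566, a4=0.357, a0=30.567; τ=−ln(0.1549)/30.567=0.061 → t=0.344; u2·a0=0.9185·30.567=28.076; a1=14.700 < 28.076 ≤ a1+a2=28.644 → R2 fires; C=6 D=5 S=6 B=8 G=7
Draw 10: a1=19.600, a2=13.944, a3=1.827, a4=0.408, a0=35.779; τ=−ln(0.2919)/35.779=0.034 → t=0.379; u2·a0=0.5504·35.779=19.693; a1=19.600 < 19.693 ≤ a1+a2=33.544 → R2 fires; C=5 D=5 S=6 B=9 G=8
Draw 11: a1=25.200, a2=13.280, a3=2.088, a4=0.459, a0=41.027; τ=−ln(0.9754)/41.027=0.001 → t=0.379; u2·a0=0.9239·41.027=37.905; a1=25.200 < 37.905 ≤ a1+a2=38.480 → R2 fires; C=4 D=5 S=6 B=10 G=9
Draw 12: a1=31.500, a2=11.952, a3=2.349, a4=0.510, a0=46.311; τ=−ln(0.3014)/46.311=0.026 → t=0.405 > T=0.39: stop.
G first becomes ≤ 7 when it reaches 7 at the event at t=0.174.

Threshold first reached at t = 0.174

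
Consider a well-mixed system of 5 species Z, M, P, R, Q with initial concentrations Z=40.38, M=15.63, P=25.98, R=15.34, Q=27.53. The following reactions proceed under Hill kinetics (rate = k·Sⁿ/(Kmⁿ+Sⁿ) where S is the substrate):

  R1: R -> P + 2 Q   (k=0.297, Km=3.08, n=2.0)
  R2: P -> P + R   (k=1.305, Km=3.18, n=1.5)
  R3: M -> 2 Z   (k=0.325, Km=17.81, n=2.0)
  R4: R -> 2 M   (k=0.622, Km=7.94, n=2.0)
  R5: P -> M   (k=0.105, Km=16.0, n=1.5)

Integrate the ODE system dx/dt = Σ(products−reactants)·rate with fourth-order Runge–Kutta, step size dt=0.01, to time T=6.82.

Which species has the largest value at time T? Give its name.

RK4 with dt=0.01: 682 steps to T=6.82. Trajectory (selected grid times):
t=0.00: Z=40.38 M=15.63 P=25.98 R=15.34 Q=27.53
t=0.76: Z=40.60 M=16.32 P=26.14 R=15.70 Q=27.96
t=1.52: Z=40.83 M=17.02 P=26.31 R=16.06 Q=28.40
t=2.27: Z=41.07 M=17.71 P=26.47 R=16.40 Q=28.83
t=3.03: Z=41.32 M=18.40 P=26.63 R=16.75 Q=29.27
t=3.79: Z=41.58 M=19.10 P=26.80 R=17.10 Q=29.70
t=4.55: Z=41.85 M=19.80 P=26.96 R=17.44 Q=30.14
t=5.30: Z=42.12 M=20.50 P=27.12 R=17.78 Q=30.57
t=6.06: Z=42.41 M=21.20 P=27.29 R=18.12 Q=31.01
t=6.82: Z=42.70 M=21.90 P=27.45 R=18.46 Q=31.45
At T=6.82: Z=42.70 M=21.90 P=27.45 R=18.46 Q=31.45; the largest is Z.

Dominant species at T: Z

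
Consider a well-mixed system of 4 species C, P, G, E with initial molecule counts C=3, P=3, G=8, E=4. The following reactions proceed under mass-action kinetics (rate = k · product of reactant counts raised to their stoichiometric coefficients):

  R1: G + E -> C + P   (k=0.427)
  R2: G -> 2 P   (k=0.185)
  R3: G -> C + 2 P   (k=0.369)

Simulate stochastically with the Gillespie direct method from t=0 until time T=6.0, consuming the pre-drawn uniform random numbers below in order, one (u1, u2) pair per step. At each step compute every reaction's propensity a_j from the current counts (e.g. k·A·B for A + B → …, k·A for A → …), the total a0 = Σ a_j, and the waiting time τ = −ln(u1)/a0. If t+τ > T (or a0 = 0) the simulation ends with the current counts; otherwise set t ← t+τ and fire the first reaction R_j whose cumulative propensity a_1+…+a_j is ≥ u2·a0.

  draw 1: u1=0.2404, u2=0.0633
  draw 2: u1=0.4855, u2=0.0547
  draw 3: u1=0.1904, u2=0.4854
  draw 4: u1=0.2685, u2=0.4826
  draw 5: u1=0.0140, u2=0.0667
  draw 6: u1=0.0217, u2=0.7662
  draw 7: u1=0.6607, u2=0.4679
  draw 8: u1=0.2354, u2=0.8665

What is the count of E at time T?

E at T = 0

t=0.000: C=3 P=3 G=8 E=4
Draw 1: a1=13.664, a2=1.480, a3=2.952, a0=18.096; τ=−ln(0.2404)/18.096=0.079 → t=0.079; u2·a0=0.0633·18.096=1.145 ≤ a1=13.664 → R1 fires; C=4 P=4 G=7 E=3
Draw 2: a1=8.967, a2=1.295, a3=2.583, a0=12.845; τ=−ln(0.4855)/12.845=0.056 → t=0.135; u2·a0=0.0547·12.845=0.703 ≤ a1=8.967 → R1 fires; C=5 P=5 G=6 E=2
Draw 3: a1=5.124, a2=1.110, a3=2.214, a0=8.448; τ=−ln(0.1904)/8.448=0.196 → t=0.331; u2·a0=0.4854·8.448=4.101 ≤ a1=5.124 → R1 fires; C=6 P=6 G=5 E=1
Draw 4: a1=2.135, a2=0.925, a3=1.845, a0=4.905; τ=−ln(0.2685)/4.905=0.268 → t=0.599; u2·a0=0.4826·4.905=2.367; a1=2.135 < 2.367 ≤ a1+a2=3.060 → R2 fires; C=6 P=8 G=4 E=1
Draw 5: a1=1.708, a2=0.740, a3=1.476, a0=3.924; τ=−ln(0.0140)/3.924=1.088 → t=1.687; u2·a0=0.0667·3.924=0.262 ≤ a1=1.708 → R1 fires; C=7 P=9 G=3 E=0
Draw 6: a1=0.000, a2=0.555, a3=1.107, a0=1.662; τ=−ln(0.0217)/1.662=2.305 → t=3.992; u2·a0=0.7662·1.662=1.273; a1+a2=0.555 < 1.273 ≤ a1+…+a3=1.662 → R3 fires; C=8 P=11 G=2 E=0
Draw 7: a1=0.000, a2=0.370, a3=0.738, a0=1.108; τ=−ln(0.6607)/1.108=0.374 → t=4.366; u2·a0=0.4679·1.108=0.518; a1+a2=0.370 < 0.518 ≤ a1+…+a3=1.108 → R3 fires; C=9 P=13 G=1 E=0
Draw 8: a1=0.000, a2=0.185, a3=0.369, a0=0.554; τ=−ln(0.2354)/0.554=2.611 → t=6.977 > T=6.0: stop.
Read off E at T=6.0: 0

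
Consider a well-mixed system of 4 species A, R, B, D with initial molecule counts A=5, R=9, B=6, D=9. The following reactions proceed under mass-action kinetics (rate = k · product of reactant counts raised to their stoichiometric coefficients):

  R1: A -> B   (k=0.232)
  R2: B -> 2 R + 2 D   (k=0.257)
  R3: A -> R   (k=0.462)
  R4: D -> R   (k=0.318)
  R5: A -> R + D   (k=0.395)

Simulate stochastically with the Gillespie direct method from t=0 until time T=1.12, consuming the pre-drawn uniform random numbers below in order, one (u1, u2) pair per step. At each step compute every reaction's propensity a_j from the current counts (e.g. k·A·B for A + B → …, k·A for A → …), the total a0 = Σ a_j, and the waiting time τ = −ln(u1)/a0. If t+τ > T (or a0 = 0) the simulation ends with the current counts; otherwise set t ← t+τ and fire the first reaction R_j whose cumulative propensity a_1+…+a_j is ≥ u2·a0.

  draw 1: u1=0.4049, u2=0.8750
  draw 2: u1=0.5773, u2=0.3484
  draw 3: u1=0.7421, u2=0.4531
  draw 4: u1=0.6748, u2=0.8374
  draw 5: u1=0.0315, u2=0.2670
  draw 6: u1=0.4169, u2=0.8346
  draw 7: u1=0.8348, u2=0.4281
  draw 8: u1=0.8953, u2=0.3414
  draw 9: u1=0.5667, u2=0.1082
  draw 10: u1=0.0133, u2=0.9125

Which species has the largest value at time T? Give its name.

Dominant species at T: R

t=0.000: A=5 R=9 B=6 D=9
Draw 1: a1=1.160, a2=1.542, a3=2.310, a4=2.862, a5=1.975, a0=9.849; τ=−ln(0.4049)/9.849=0.092 → t=0.092; u2·a0=0.8750·9.849=8.618; a1+…+a4=7.874 < 8.618 ≤ a1+…+a5=9.849 → R5 fires; A=4 R=10 B=6 D=10
Draw 2: a1=0.928, a2=1.542, a3=1.848, a4=3.180, a5=1.580, a0=9.078; τ=−ln(0.5773)/9.078=0.061 → t=0.152; u2·a0=0.3484·9.078=3.163; a1+a2=2.470 < 3.163 ≤ a1+…+a3=4.318 → R3 fires; A=3 R=11 B=6 D=10
Draw 3: a1=0.696, a2=1.542, a3=1.386, a4=3.180, a5=1.185, a0=7.989; τ=−ln(0.7421)/7.989=0.037 → t=0.190; u2·a0=0.4531·7.989=3.620; a1+a2=2.238 < 3.620 ≤ a1+…+a3=3.624 → R3 fires; A=2 R=12 B=6 D=10
Draw 4: a1=0.464, a2=1.542, a3=0.924, a4=3.180, a5=0.790, a0=6.900; τ=−ln(0.6748)/6.900=0.057 → t=0.247; u2·a0=0.8374·6.900=5.778; a1+…+a3=2.930 < 5.778 ≤ a1+…+a4=6.110 → R4 fires; A=2 R=13 B=6 D=9
Draw 5: a1=0.464, a2=1.542, a3=0.924, a4=2.862, a5=0.790, a0=6.582; τ=−ln(0.0315)/6.582=0.525 → t=0.772; u2·a0=0.2670·6.582=1.757; a1=0.464 < 1.757 ≤ a1+a2=2.006 → R2 fires; A=2 R=15 B=5 D=11
Draw 6: a1=0.464, a2=1.285, a3=0.924, a4=3.498, a5=0.790, a0=6.961; τ=−ln(0.4169)/6.961=0.126 → t=0.898; u2·a0=0.8346·6.961=5.810; a1+…+a3=2.673 < 5.810 ≤ a1+…+a4=6.171 → R4 fires; A=2 R=16 B=5 D=10
Draw 7: a1=0.464, a2=1.285, a3=0.924, a4=3.180, a5=0.790, a0=6.643; τ=−ln(0.8348)/6.643=0.027 → t=0.925; u2·a0=0.4281·6.643=2.844; a1+…+a3=2.673 < 2.844 ≤ a1+…+a4=5.853 → R4 fires; A=2 R=17 B=5 D=9
Draw 8: a1=0.464, a2=1.285, a3=0.924, a4=2.862, a5=0.790, a0=6.325; τ=−ln(0.8953)/6.325=0.017 → t=0.942; u2·a0=0.3414·6.325=2.159; a1+a2=1.749 < 2.159 ≤ a1+…+a3=2.673 → R3 fires; A=1 R=18 B=5 D=9
Draw 9: a1=0.232, a2=1.285, a3=0.462, a4=2.862, a5=0.395, a0=5.236; τ=−ln(0.5667)/5.236=0.108 → t=1.051; u2·a0=0.1082·5.236=0.567; a1=0.232 < 0.567 ≤ a1+a2=1.517 → R2 fires; A=1 R=20 B=4 D=11
Draw 10: a1=0.232, a2=1.028, a3=0.462, a4=3.498, a5=0.395, a0=5.615; τ=−ln(0.0133)/5.615=0.769 → t=1.820 > T=1.12: stop.
At T=1.12: A=1 R=20 B=4 D=11; the largest is R.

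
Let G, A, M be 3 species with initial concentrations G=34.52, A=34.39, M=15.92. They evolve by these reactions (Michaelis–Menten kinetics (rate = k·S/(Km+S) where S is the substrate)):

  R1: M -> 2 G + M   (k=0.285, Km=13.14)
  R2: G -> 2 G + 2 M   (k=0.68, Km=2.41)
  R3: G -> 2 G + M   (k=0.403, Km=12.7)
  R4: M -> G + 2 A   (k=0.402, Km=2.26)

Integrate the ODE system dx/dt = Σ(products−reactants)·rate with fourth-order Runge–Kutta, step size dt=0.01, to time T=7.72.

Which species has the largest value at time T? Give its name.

RK4 with dt=0.01: 772 steps to T=7.72. Trajectory (selected grid times):
t=0.00: G=34.52 A=34.39 M=15.92
t=0.86: G=35.90 A=35.00 M=16.97
t=1.72: G=37.29 A=35.61 M=18.01
t=2.57: G=38.68 A=36.22 M=19.05
t=3.43: G=40.10 A=36.84 M=20.11
t=4.29: G=41.52 A=37.46 M=21.16
t=5.15: G=42.96 A=38.09 M=22.22
t=6.00: G=44.39 A=38.71 M=23.27
t=6.86: G=45.85 A=39.34 M=24.34
t=7.72: G=47.31 A=39.98 M=25.41
At T=7.72: G=47.31 A=39.98 M=25.41; the largest is G.

Dominant species at T: G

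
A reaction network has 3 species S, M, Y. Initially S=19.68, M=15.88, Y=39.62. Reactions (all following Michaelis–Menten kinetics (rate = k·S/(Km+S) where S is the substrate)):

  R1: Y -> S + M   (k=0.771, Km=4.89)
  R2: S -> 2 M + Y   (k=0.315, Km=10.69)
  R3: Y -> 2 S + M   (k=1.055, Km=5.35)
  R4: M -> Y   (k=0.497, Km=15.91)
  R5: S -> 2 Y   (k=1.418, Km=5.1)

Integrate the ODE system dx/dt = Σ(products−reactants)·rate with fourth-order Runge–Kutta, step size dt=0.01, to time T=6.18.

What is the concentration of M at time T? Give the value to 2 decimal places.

RK4 with dt=0.01: 618 steps to T=6.18. Trajectory (selected grid times):
t=0.00: S=19.68 M=15.88 Y=39.62
t=0.69: S=20.52 M=17.11 Y=40.38
t=1.37: S=21.34 M=18.31 Y=41.15
t=2.06: S=22.16 M=19.54 Y=41.95
t=2.75: S=22.99 M=20.77 Y=42.76
t=3.43: S=23.80 M=21.98 Y=43.57
t=4.12: S=24.61 M=23.20 Y=44.41
t=4.81: S=25.43 M=24.43 Y=45.27
t=5.49: S=26.23 M=25.64 Y=46.12
t=6.18: S=27.04 M=26.88 Y=47.00
Read off M at T=6.18: 26.88

M at T = 26.88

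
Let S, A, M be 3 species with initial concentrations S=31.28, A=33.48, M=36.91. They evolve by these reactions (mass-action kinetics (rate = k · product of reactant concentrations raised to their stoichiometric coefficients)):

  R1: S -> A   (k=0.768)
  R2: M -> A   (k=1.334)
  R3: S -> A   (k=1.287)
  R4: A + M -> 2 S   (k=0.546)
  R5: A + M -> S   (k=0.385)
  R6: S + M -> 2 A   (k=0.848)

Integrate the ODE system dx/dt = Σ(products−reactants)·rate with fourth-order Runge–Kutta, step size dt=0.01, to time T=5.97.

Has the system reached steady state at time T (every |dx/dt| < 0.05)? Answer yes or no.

Steady state at T: yes

RK4 with dt=0.01: 597 steps to T=5.97. Trajectory (selected grid times):
t=0.00: S=31.28 A=33.48 M=36.91
t=0.66: S=12.07 A=81.39 M=0.00
t=1.33: S=3.05 A=90.42 M=0.00
t=1.99: S=0.78 A=92.68 M=0.00
t=2.65: S=0.20 A=93.26 M=0.00
t=3.32: S=0.05 A=93.41 M=0.00
t=3.98: S=0.01 A=93.45 M=0.00
t=4.64: S=0.00 A=93.46 M=0.00
t=5.31: S=0.00 A=93.46 M=0.00
t=5.97: S=0.00 A=93.46 M=0.00
Rates at T: R1=0.0002, R2=0.0000, R3=0.0003, R4=0.0000, R5=0.0000, R6=0.0000
dx/dt at T (Σ net stoichiometry × rate): S=-0.0005, A=+0.0005, M=-0.0000
Largest |dx/dt| is |-0.0005| (S) < 0.05 → steady.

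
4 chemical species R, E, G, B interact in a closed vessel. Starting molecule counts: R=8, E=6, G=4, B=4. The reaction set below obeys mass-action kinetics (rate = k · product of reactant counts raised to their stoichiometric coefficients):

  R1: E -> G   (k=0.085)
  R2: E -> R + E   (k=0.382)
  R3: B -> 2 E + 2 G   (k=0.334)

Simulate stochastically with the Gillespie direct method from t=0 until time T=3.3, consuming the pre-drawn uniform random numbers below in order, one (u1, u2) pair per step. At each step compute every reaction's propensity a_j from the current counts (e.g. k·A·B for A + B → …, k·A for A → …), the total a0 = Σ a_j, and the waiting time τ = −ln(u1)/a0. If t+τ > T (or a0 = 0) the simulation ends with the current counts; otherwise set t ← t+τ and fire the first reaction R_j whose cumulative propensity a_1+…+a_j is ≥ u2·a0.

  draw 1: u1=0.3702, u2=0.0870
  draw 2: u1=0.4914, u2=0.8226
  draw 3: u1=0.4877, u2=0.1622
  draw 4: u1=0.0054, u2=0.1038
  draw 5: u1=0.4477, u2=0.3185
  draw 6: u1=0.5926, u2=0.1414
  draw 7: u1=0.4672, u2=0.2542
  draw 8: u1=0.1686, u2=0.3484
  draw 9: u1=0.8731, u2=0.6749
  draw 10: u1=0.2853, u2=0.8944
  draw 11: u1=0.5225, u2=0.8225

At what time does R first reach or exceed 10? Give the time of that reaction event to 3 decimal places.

Threshold first reached at t = 2.036

t=0.000: R=8 E=6 G=4 B=4
Draw 1: a1=0.510, a2=2.292, a3=1.336, a0=4.138; τ=−ln(0.3702)/4.138=0.240 → t=0.240; u2·a0=0.0870·4.138=0.360 ≤ a1=0.510 → R1 fires; R=8 E=5 G=5 B=4
Draw 2: a1=0.425, a2=1.910, a3=1.336, a0=3.671; τ=−ln(0.4914)/3.671=0.194 → t=0.434; u2·a0=0.8226·3.671=3.020; a1+a2=2.335 < 3.020 ≤ a1+…+a3=3.671 → R3 fires; R=8 E=7 G=7 B=3
Draw 3: a1=0.595, a2=2.674, a3=1.002, a0=4.271; τ=−ln(0.4877)/4.271=0.168 → t=0.602; u2·a0=0.1622·4.271=0.693; a1=0.595 < 0.693 ≤ a1+a2=3.269 → R2 fires; R=9 E=7 G=7 B=3
Draw 4: a1=0.595, a2=2.674, a3=1.002, a0=4.271; τ=−ln(0.0054)/4.271=1.223 → t=1.824; u2·a0=0.1038·4.271=0.443 ≤ a1=0.595 → R1 fires; R=9 E=6 G=8 B=3
Draw 5: a1=0.510, a2=2.292, a3=1.002, a0=3.804; τ=−ln(0.4477)/3.804=0.211 → t=2.036; u2·a0=0.3185·3.804=1.212; a1=0.510 < 1.212 ≤ a1+a2=2.802 → R2 fires; R=10 E=6 G=8 B=3
Draw 6: a1=0.510, a2=2.292, a3=1.002, a0=3.804; τ=−ln(0.5926)/3.804=0.138 → t=2.173; u2·a0=0.1414·3.804=0.538; a1=0.510 < 0.538 ≤ a1+a2=2.802 → R2 fires; R=11 E=6 G=8 B=3
Draw 7: a1=0.510, a2=2.292, a3=1.002, a0=3.804; τ=−ln(0.4672)/3.804=0.200 → t=2.373; u2·a0=0.2542·3.804=0.967; a1=0.510 < 0.967 ≤ a1+a2=2.802 → R2 fires; R=12 E=6 G=8 B=3
Draw 8: a1=0.510, a2=2.292, a3=1.002, a0=3.804; τ=−ln(0.1686)/3.804=0.468 → t=2.841; u2·a0=0.3484·3.804=1.325; a1=0.510 < 1.325 ≤ a1+a2=2.802 → R2 fires; R=13 E=6 G=8 B=3
Draw 9: a1=0.510, a2=2.292, a3=1.002, a0=3.804; τ=−ln(0.8731)/3.804=0.036 → t=2.877; u2·a0=0.6749·3.804=2.567; a1=0.510 < 2.567 ≤ a1+a2=2.802 → R2 fires; R=14 E=6 G=8 B=3
Draw 10: a1=0.510, a2=2.292, a3=1.002, a0=3.804; τ=−ln(0.2853)/3.804=0.330 → t=3.207; u2·a0=0.8944·3.804=3.402; a1+a2=2.802 < 3.402 ≤ a1+…+a3=3.804 → R3 fires; R=14 E=8 G=10 B=2
Draw 11: a1=0.680, a2=3.056, a3=0.668, a0=4.404; τ=−ln(0.5225)/4.404=0.147 → t=3.354 > T=3.3: stop.
R first becomes ≥ 10 when it reaches 10 at the event at t=2.036.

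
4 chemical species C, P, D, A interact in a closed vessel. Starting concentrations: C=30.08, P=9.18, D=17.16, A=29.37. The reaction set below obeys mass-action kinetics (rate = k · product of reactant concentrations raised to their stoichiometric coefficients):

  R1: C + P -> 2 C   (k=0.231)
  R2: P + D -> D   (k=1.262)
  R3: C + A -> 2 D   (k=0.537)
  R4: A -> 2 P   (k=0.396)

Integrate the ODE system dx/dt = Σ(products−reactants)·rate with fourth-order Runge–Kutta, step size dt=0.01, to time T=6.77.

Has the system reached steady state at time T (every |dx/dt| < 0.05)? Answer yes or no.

RK4 with dt=0.01: 677 steps to T=6.77. Trajectory (selected grid times):
t=0.00: C=30.08 P=9.18 D=17.16 A=29.37
t=0.75: C=4.37 P=0.01 D=71.26 A=0.85
t=1.50: C=3.76 P=0.00 D=72.49 A=0.13
t=2.26: C=3.67 P=0.00 D=72.67 A=0.02
t=3.01: C=3.65 P=0.00 D=72.70 A=0.00
t=3.76: C=3.65 P=0.00 D=72.70 A=0.00
t=4.51: C=3.65 P=0.00 D=72.70 A=0.00
t=5.27: C=3.65 P=0.00 D=72.70 A=0.00
t=6.02: C=3.65 P=0.00 D=72.70 A=0.00
t=6.77: C=3.65 P=0.00 D=72.70 A=0.00
Rates at T: R1=0.0000, R2=0.0000, R3=0.0000, R4=0.0000
dx/dt at T (Σ net stoichiometry × rate): C=-0.0000, P=-0.0000, D=+0.0000, A=-0.0000
Largest |dx/dt| is |+0.0000| (D) < 0.05 → steady.

Steady state at T: yes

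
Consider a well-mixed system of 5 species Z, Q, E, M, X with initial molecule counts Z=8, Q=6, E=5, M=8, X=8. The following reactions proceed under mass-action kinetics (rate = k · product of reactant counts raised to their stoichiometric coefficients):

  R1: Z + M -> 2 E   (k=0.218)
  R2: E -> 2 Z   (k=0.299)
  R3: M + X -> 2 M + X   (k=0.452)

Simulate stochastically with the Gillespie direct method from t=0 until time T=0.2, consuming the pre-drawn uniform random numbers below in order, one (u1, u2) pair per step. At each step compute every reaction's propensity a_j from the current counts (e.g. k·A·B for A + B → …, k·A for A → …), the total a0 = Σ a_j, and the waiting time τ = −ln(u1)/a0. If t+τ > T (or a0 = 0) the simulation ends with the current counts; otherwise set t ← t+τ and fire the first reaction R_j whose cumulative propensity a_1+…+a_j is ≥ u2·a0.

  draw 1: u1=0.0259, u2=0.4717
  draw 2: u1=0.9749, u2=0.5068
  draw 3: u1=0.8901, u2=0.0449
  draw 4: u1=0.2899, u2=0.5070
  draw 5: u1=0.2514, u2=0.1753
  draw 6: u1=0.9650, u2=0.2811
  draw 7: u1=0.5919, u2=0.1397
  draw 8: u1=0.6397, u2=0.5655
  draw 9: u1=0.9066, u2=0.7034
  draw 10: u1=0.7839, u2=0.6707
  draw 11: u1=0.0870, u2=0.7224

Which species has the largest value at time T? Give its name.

t=0.000: Z=8 Q=6 E=5 M=8 X=8
Draw 1: a1=13.952, a2=1.495, a3=28.928, a0=44.375; τ=−ln(0.0259)/44.375=0.082 → t=0.082; u2·a0=0.4717·44.375=20.932; a1+a2=15.447 < 20.932 ≤ a1+…+a3=44.375 → R3 fires; Z=8 Q=6 E=5 M=9 X=8
Draw 2: a1=15.696, a2=1.495, a3=32.544, a0=49.735; τ=−ln(0.9749)/49.735=0.001 → t=0.083; u2·a0=0.5068·49.735=25.206; a1+a2=17.191 < 25.206 ≤ a1+…+a3=49.735 → R3 fires; Z=8 Q=6 E=5 M=10 X=8
Draw 3: a1=17.440, a2=1.495, a3=36.160, a0=55.095; τ=−ln(0.8901)/55.095=0.002 → t=0.085; u2·a0=0.0449·55.095=2.474 ≤ a1=17.440 → R1 fires; Z=7 Q=6 E=7 M=9 X=8
Draw 4: a1=13.734, a2=2.093, a3=32.544, a0=48.371; τ=−ln(0.2899)/48.371=0.026 → t=0.111; u2·a0=0.5070·48.371=24.524; a1+a2=15.827 < 24.524 ≤ a1+…+a3=48.371 → R3 fires; Z=7 Q=6 E=7 M=10 X=8
Draw 5: a1=15.260, a2=2.093, a3=36.160, a0=53.513; τ=−ln(0.2514)/53.513=0.026 → t=0.136; u2·a0=0.1753·53.513=9.381 ≤ a1=15.260 → R1 fires; Z=6 Q=6 E=9 M=9 X=8
Draw 6: a1=11.772, a2=2.691, a3=32.544, a0=47.007; τ=−ln(0.9650)/47.007=0.001 → t=0.137; u2·a0=0.2811·47.007=13.214; a1=11.772 < 13.214 ≤ a1+a2=14.463 → R2 fires; Z=8 Q=6 E=8 M=9 X=8
Draw 7: a1=15.696, a2=2.392, a3=32.544, a0=50.632; τ=−ln(0.5919)/50.632=0.010 → t=0.147; u2·a0=0.1397·50.632=7.073 ≤ a1=15.696 → R1 fires; Z=7 Q=6 E=10 M=8 X=8
Draw 8: a1=12.208, a2=2.990, a3=28.928, a0=44.126; τ=−ln(0.6397)/44.126=0.010 → t=0.158; u2·a0=0.5655·44.126=24.953; a1+a2=15.198 < 24.953 ≤ a1+…+a3=44.126 → R3 fires; Z=7 Q=6 E=10 M=9 X=8
Draw 9: a1=13.734, a2=2.990, a3=32.544, a0=49.268; τ=−ln(0.9066)/49.268=0.002 → t=0.160; u2·a0=0.7034·49.268=34.655; a1+a2=16.724 < 34.655 ≤ a1+…+a3=49.268 → R3 fires; Z=7 Q=6 E=10 M=10 X=8
Draw 10: a1=15.260, a2=2.990, a3=36.160, a0=54.410; τ=−ln(0.7839)/54.410=0.004 → t=0.164; u2·a0=0.6707·54.410=36.493; a1+a2=18.250 < 36.493 ≤ a1+…+a3=54.410 → R3 fires; Z=7 Q=6 E=10 M=11 X=8
Draw 11: a1=16.786, a2=2.990, a3=39.776, a0=59.552; τ=−ln(0.0870)/59.552=0.041 → t=0.205 > T=0.2: stop.
At T=0.2: Z=7 Q=6 E=10 M=11 X=8; the largest is M.

Dominant species at T: M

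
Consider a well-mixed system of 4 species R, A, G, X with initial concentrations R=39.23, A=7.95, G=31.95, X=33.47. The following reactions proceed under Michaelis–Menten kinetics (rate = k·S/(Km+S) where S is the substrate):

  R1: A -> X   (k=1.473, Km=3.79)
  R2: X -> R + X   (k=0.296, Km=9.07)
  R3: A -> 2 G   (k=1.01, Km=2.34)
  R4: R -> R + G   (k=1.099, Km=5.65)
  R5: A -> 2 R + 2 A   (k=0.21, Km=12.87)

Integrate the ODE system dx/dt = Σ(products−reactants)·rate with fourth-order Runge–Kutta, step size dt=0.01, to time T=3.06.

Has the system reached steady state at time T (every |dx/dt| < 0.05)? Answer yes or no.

Steady state at T: no

RK4 with dt=0.01: 306 steps to T=3.06. Trajectory (selected grid times):
t=0.00: R=39.23 A=7.95 G=31.95 X=33.47
t=0.34: R=39.36 A=7.38 G=32.80 X=33.81
t=0.68: R=39.49 A=6.82 G=33.65 X=34.13
t=1.02: R=39.62 A=6.27 G=34.48 X=34.45
t=1.36: R=39.75 A=5.74 G=35.30 X=34.76
t=1.70: R=39.87 A=5.23 G=36.11 X=35.05
t=2.04: R=39.99 A=4.73 G=36.90 X=35.34
t=2.38: R=40.11 A=4.25 G=37.68 X=35.61
t=2.72: R=40.22 A=3.79 G=38.44 X=35.87
t=3.06: R=40.33 A=3.36 G=39.19 X=36.11
Rates at T: R1=0.6919, R2=0.2366, R3=0.5952, R4=0.9640, R5=0.0434
dx/dt at T (Σ net stoichiometry × rate): R=+0.3235, A=-1.2437, G=+2.1543, X=+0.6919
Largest |dx/dt| is |+2.1543| (G) ≥ 0.05 → not steady.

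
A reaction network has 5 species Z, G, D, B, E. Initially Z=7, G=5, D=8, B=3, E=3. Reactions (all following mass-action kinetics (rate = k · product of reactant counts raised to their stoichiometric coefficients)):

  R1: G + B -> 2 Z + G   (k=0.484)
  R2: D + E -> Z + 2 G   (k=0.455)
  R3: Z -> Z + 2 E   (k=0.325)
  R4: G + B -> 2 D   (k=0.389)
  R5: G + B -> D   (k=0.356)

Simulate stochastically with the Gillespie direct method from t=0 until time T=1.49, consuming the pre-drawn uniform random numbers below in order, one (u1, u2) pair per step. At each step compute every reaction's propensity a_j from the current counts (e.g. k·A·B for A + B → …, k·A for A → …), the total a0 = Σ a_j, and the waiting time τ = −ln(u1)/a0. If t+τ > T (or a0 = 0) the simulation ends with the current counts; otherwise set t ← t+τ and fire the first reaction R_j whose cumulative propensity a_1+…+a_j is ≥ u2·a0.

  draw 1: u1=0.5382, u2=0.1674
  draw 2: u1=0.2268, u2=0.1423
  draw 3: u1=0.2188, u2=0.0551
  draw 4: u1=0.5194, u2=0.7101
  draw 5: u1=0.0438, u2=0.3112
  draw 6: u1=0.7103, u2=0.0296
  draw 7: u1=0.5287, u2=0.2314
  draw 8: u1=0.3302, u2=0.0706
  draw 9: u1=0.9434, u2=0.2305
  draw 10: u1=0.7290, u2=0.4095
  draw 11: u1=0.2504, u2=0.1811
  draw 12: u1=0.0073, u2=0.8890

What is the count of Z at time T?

Z at T = 19

t=0.000: Z=7 G=5 D=8 B=3 E=3
Draw 1: a1=7.260, a2=10.920, a3=2.275, a4=5.835, a5=5.340, a0=31.630; τ=−ln(0.5382)/31.630=0.020 → t=0.020; u2·a0=0.1674·31.630=5.295 ≤ a1=7.260 → R1 fires; Z=9 G=5 D=8 B=2 E=3
Draw 2: a1=4.840, a2=10.920, a3=2.925, a4=3.890, a5=3.560, a0=26.135; τ=−ln(0.2268)/26.135=0.057 → t=0.076; u2·a0=0.1423·26.135=3.719 ≤ a1=4.840 → R1 fires; Z=11 G=5 D=8 B=1 E=3
Draw 3: a1=2.420, a2=10.920, a3=3.575, a4=1.945, a5=1.780, a0=20.640; τ=−ln(0.2188)/20.640=0.074 → t=0.150; u2·a0=0.0551·20.640=1.137 ≤ a1=2.420 → R1 fires; Z=13 G=5 D=8 B=0 E=3
Draw 4: a1=0.000, a2=10.920, a3=4.225, a4=0.000, a5=0.000, a0=15.145; τ=−ln(0.5194)/15.145=0.043 → t=0.193; u2·a0=0.7101·15.145=10.754; a1=0.000 < 10.754 ≤ a1+a2=10.920 → R2 fires; Z=14 G=7 D=7 B=0 E=2
Draw 5: a1=0.000, a2=6.370, a3=4.550, a4=0.000, a5=0.000, a0=10.920; τ=−ln(0.0438)/10.920=0.286 → t=0.480; u2·a0=0.3112·10.920=3.398; a1=0.000 < 3.398 ≤ a1+a2=6.370 → R2 fires; Z=15 G=9 D=6 B=0 E=1
Draw 6: a1=0.000, a2=2.730, a3=4.875, a4=0.000, a5=0.000, a0=7.605; τ=−ln(0.7103)/7.605=0.045 → t=0.525; u2·a0=0.0296·7.605=0.225; a1=0.000 < 0.225 ≤ a1+a2=2.730 → R2 fires; Z=16 G=11 D=5 B=0 E=0
Draw 7: a1=0.000, a2=0.000, a3=5.200, a4=0.000, a5=0.000, a0=5.200; τ=−ln(0.5287)/5.200=0.123 → t=0.647; u2·a0=0.2314·5.200=1.203; a1+a2=0.000 < 1.203 ≤ a1+…+a3=5.200 → R3 fires; Z=16 G=11 D=5 B=0 E=2
Draw 8: a1=0.000, a2=4.550, a3=5.200, a4=0.000, a5=0.000, a0=9.750; τ=−ln(0.3302)/9.750=0.114 → t=0.761; u2·a0=0.0706·9.750=0.688; a1=0.000 < 0.688 ≤ a1+a2=4.550 → R2 fires; Z=17 G=13 D=4 B=0 E=1
Draw 9: a1=0.000, a2=1.820, a3=5.525, a4=0.000, a5=0.000, a0=7.345; τ=−ln(0.9434)/7.345=0.008 → t=0.769; u2·a0=0.2305·7.345=1.693; a1=0.000 < 1.693 ≤ a1+a2=1.820 → R2 fires; Z=18 G=15 D=3 B=0 E=0
Draw 10: a1=0.000, a2=0.000, a3=5.850, a4=0.000, a5=0.000, a0=5.850; τ=−ln(0.7290)/5.850=0.054 → t=0.823; u2·a0=0.4095·5.850=2.396; a1+a2=0.000 < 2.396 ≤ a1+…+a3=5.850 → R3 fires; Z=18 G=15 D=3 B=0 E=2
Draw 11: a1=0.000, a2=2.730, a3=5.850, a4=0.000, a5=0.000, a0=8.580; τ=−ln(0.2504)/8.580=0.161 → t=0.984; u2·a0=0.1811·8.580=1.554; a1=0.000 < 1.554 ≤ a1+a2=2.730 → R2 fires; Z=19 G=17 D=2 B=0 E=1
Draw 12: a1=0.000, a2=0.910, a3=6.175, a4=0.000, a5=0.000, a0=7.085; τ=−ln(0.0073)/7.085=0.694 → t=1.679 > T=1.49: stop.
Read off Z at T=1.49: 19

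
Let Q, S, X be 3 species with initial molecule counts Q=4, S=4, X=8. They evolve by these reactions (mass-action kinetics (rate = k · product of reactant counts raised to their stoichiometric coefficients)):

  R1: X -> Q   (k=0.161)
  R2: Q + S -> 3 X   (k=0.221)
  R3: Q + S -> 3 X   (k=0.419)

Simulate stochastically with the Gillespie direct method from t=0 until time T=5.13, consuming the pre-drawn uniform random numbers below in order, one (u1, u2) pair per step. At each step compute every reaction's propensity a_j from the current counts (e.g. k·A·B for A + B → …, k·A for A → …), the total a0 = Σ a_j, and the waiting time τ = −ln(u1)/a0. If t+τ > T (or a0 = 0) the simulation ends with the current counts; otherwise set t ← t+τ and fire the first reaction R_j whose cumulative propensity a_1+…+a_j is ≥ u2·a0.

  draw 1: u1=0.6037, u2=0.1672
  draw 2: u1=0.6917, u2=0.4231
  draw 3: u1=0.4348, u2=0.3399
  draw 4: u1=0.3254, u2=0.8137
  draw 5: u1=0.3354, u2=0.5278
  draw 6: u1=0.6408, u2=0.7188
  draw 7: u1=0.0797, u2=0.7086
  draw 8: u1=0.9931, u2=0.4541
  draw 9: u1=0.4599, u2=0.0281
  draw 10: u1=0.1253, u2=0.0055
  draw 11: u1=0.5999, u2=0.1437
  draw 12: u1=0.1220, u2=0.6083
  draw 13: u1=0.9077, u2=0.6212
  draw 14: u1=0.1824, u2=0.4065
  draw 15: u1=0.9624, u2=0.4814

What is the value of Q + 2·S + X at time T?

Value at T = 20

Check how each reaction changes W = Q + 2·S + X (weight of products minus weight of reactants):
R1: X -> Q: (1·1) − (1·1) = 1 − 1 = 0
R2: Q + S -> 3 X: (1·3) − (1·1 + 2·1) = 3 − 3 = 0
R3: Q + S -> 3 X: (1·3) − (1·1 + 2·1) = 3 − 3 = 0
Every reaction leaves W unchanged, so W is conserved and no simulation is needed: W(T) = W(0) = 4 + 2·4 + 8 = 20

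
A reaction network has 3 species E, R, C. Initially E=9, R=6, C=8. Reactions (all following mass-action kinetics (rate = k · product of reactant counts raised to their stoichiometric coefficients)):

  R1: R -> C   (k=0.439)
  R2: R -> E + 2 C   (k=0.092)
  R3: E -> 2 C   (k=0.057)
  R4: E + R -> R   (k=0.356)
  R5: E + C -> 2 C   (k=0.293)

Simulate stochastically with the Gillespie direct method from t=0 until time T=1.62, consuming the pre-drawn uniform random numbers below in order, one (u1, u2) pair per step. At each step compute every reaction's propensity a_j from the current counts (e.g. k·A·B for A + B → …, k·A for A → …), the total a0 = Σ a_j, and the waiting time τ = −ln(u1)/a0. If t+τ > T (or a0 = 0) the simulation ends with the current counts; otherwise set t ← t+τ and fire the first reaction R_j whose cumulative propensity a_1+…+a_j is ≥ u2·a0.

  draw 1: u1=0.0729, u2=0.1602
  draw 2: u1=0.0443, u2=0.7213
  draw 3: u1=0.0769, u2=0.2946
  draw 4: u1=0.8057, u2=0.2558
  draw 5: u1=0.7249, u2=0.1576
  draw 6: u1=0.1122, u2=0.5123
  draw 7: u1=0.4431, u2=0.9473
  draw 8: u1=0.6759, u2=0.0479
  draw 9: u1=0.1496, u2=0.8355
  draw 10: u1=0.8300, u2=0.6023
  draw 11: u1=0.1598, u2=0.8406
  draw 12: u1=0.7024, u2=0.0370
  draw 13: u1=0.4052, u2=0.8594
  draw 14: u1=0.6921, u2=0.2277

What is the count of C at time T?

t=0.000: E=9 R=6 C=8
Draw 1: a1=2.634, a2=0.552, a3=0.513, a4=19.224, a5=21.096, a0=44.019; τ=−ln(0.0729)/44.019=0.059 → t=0.059; u2·a0=0.1602·44.019=7.052; a1+…+a3=3.699 < 7.052 ≤ a1+…+a4=22.923 → R4 fires; E=8 R=6 C=8
Draw 2: a1=2.634, a2=0.552, a3=0.456, a4=17.088, a5=18.752, a0=39.482; τ=−ln(0.0443)/39.482=0.079 → t=0.138; u2·a0=0.7213·39.482=28.478; a1+…+a4=20.730 < 28.478 ≤ a1+…+a5=39.482 → R5 fires; E=7 R=6 C=9
Draw 3: a1=2.634, a2=0.552, a3=0.399, a4=14.952, a5=18.459, a0=36.996; τ=−ln(0.0769)/36.996=0.069 → t=0.208; u2·a0=0.2946·36.996=10.899; a1+…+a3=3.585 < 10.899 ≤ a1+…+a4=18.537 → R4 fires; E=6 R=6 C=9
Draw 4: a1=2.634, a2=0.552, a3=0.342, a4=12.816, a5=15.822, a0=32.166; τ=−ln(0.8057)/32.166=0.007 → t=0.214; u2·a0=0.2558·32.166=8.228; a1+…+a3=3.528 < 8.228 ≤ a1+…+a4=16.344 → R4 fires; E=5 R=6 C=9
Draw 5: a1=2.634, a2=0.552, a3=0.285, a4=10.680, a5=13.185, a0=27.336; τ=−ln(0.7249)/27.336=0.012 → t=0.226; u2·a0=0.1576·27.336=4.308; a1+…+a3=3.471 < 4.308 ≤ a1+…+a4=14.151 → R4 fires; E=4 R=6 C=9
Draw 6: a1=2.634, a2=0.552, a3=0.228, a4=8.544, a5=10.548, a0=22.506; τ=−ln(0.1122)/22.506=0.097 → t=0.323; u2·a0=0.5123·22.506=11.530; a1+…+a3=3.414 < 11.530 ≤ a1+…+a4=11.958 → R4 fires; E=3 R=6 C=9
Draw 7: a1=2.634, a2=0.552, a3=0.171, a4=6.408, a5=7.911, a0=17.676; τ=−ln(0.4431)/17.676=0.046 → t=0.369; u2·a0=0.9473·17.676=16.744; a1+…+a4=9.765 < 16.744 ≤ a1+…+a5=17.676 → R5 fires; E=2 R=6 C=10
Draw 8: a1=2.634, a2=0.552, a3=0.114, a4=4.272, a5=5.860, a0=13.432; τ=−ln(0.6759)/13.432=0.029 → t=0.399; u2·a0=0.0479·13.432=0.643 ≤ a1=2.634 → R1 fires; E=2 R=5 C=11
Draw 9: a1=2.195, a2=0.460, a3=0.114, a4=3.560, a5=6.446, a0=12.775; τ=−ln(0.1496)/12.775=0.149 → t=0.547; u2·a0=0.8355·12.775=10.674; a1+…+a4=6.329 < 10.674 ≤ a1+…+a5=12.775 → R5 fires; E=1 R=5 C=12
Draw 10: a1=2.195, a2=0.460, a3=0.057, a4=1.780, a5=3.516, a0=8.008; τ=−ln(0.8300)/8.008=0.023 → t=0.571; u2·a0=0.6023·8.008=4.823; a1+…+a4=4.492 < 4.823 ≤ a1+…+a5=8.008 → R5 fires; E=0 R=5 C=13
Draw 11: a1=2.195, a2=0.460, a3=0.000, a4=0.000, a5=0.000, a0=2.655; τ=−ln(0.1598)/2.655=0.691 → t=1.261; u2·a0=0.8406·2.655=2.232; a1=2.195 < 2.232 ≤ a1+a2=2.655 → R2 fires; E=1 R=4 C=15
Draw 12: a1=1.756, a2=0.368, a3=0.057, a4=1.424, a5=4.395, a0=8.000; τ=−ln(0.7024)/8.000=0.044 → t=1.306; u2·a0=0.0370·8.000=0.296 ≤ a1=1.756 → R1 fires; E=1 R=3 C=16
Draw 13: a1=1.317, a2=0.276, a3=0.057, a4=1.068, a5=4.688, a0=7.406; τ=−ln(0.4052)/7.406=0.122 → t=1.427; u2·a0=0.8594·7.406=6.365; a1+…+a4=2.718 < 6.365 ≤ a1+…+a5=7.406 → R5 fires; E=0 R=3 C=17
Draw 14: a1=1.317, a2=0.276, a3=0.000, a4=0.000, a5=0.000, a0=1.593; τ=−ln(0.6921)/1.593=0.231 → t=1.659 > T=1.62: stop.
Read off C at T=1.62: 17

C at T = 17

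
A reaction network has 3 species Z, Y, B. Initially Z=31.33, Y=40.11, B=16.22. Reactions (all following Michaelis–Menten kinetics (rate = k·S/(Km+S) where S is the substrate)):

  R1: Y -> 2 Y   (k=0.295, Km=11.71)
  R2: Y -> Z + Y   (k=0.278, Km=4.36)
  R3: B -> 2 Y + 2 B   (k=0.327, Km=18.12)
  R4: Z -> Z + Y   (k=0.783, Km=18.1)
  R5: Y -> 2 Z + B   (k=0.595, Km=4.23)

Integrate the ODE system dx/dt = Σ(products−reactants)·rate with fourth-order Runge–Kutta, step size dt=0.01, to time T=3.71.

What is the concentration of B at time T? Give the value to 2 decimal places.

RK4 with dt=0.01: 371 steps to T=3.71. Trajectory (selected grid times):
t=0.00: Z=31.33 Y=40.11 B=16.22
t=0.41: Z=31.87 Y=40.31 B=16.50
t=0.82: Z=32.42 Y=40.52 B=16.79
t=1.24: Z=32.98 Y=40.74 B=17.08
t=1.65: Z=33.52 Y=40.95 B=17.37
t=2.06: Z=34.07 Y=41.16 B=17.66
t=2.47: Z=34.61 Y=41.38 B=17.94
t=2.89: Z=35.17 Y=41.60 B=18.24
t=3.30: Z=35.72 Y=41.82 B=18.53
t=3.71: Z=36.26 Y=42.04 B=18.82
Read off B at T=3.71: 18.82

B at T = 18.82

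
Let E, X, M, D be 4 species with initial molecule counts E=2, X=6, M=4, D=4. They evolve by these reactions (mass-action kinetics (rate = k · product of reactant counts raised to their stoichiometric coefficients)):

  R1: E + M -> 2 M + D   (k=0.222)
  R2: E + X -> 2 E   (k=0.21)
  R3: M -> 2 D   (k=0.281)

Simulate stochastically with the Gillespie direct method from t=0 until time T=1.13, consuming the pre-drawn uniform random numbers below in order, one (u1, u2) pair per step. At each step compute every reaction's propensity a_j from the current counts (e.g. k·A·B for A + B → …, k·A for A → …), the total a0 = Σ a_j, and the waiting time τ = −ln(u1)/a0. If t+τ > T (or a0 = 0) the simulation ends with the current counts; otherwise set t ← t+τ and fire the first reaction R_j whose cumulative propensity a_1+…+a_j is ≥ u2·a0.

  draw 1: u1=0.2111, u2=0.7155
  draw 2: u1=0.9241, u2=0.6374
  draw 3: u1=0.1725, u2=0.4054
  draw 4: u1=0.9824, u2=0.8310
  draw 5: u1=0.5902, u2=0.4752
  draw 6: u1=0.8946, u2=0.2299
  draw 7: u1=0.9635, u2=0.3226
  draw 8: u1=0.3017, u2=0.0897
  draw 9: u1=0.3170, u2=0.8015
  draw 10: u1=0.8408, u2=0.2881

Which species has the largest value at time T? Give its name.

Dominant species at T: D

t=0.000: E=2 X=6 M=4 D=4
Draw 1: a1=1.776, a2=2.520, a3=1.124, a0=5.420; τ=−ln(0.2111)/5.420=0.287 → t=0.287; u2·a0=0.7155·5.420=3.878; a1=1.776 < 3.878 ≤ a1+a2=4.296 → R2 fires; E=3 X=5 M=4 D=4
Draw 2: a1=2.664, a2=3.150, a3=1.124, a0=6.938; τ=−ln(0.9241)/6.938=0.011 → t=0.298; u2·a0=0.6374·6.938=4.422; a1=2.664 < 4.422 ≤ a1+a2=5.814 → R2 fires; E=4 X=4 M=4 D=4
Draw 3: a1=3.552, a2=3.360, a3=1.124, a0=8.036; τ=−ln(0.1725)/8.036=0.219 → t=0.517; u2·a0=0.4054·8.036=3.258 ≤ a1=3.552 → R1 fires; E=3 X=4 M=5 D=5
Draw 4: a1=3.330, a2=2.520, a3=1.405, a0=7.255; τ=−ln(0.9824)/7.255=0.002 → t=0.519; u2·a0=0.8310·7.255=6.029; a1+a2=5.850 < 6.029 ≤ a1+…+a3=7.255 → R3 fires; E=3 X=4 M=4 D=7
Draw 5: a1=2.664, a2=2.520, a3=1.124, a0=6.308; τ=−ln(0.5902)/6.308=0.084 → t=0.603; u2·a0=0.4752·6.308=2.998; a1=2.664 < 2.998 ≤ a1+a2=5.184 → R2 fires; E=4 X=3 M=4 D=7
Draw 6: a1=3.552, a2=2.520, a3=1.124, a0=7.196; τ=−ln(0.8946)/7.196=0.015 → t=0.619; u2·a0=0.2299·7.196=1.654 ≤ a1=3.552 → R1 fires; E=3 X=3 M=5 D=8
Draw 7: a1=3.330, a2=1.890, a3=1.405, a0=6.625; τ=−ln(0.9635)/6.625=0.006 → t=0.624; u2·a0=0.3226·6.625=2.137 ≤ a1=3.330 → R1 fires; E=2 X=3 M=6 D=9
Draw 8: a1=2.664, a2=1.260, a3=1.686, a0=5.610; τ=−ln(0.3017)/5.610=0.214 → t=0.838; u2·a0=0.0897·5.610=0.503 ≤ a1=2.664 → R1 fires; E=1 X=3 M=7 D=10
Draw 9: a1=1.554, a2=0.630, a3=1.967, a0=4.151; τ=−ln(0.3170)/4.151=0.277 → t=1.115; u2·a0=0.8015·4.151=3.327; a1+a2=2.184 < 3.327 ≤ a1+…+a3=4.151 → R3 fires; E=1 X=3 M=6 D=12
Draw 10: a1=1.332, a2=0.630, a3=1.686, a0=3.648; τ=−ln(0.8408)/3.648=0.048 → t=1.162 > T=1.13: stop.
At T=1.13: E=1 X=3 M=6 D=12; the largest is D.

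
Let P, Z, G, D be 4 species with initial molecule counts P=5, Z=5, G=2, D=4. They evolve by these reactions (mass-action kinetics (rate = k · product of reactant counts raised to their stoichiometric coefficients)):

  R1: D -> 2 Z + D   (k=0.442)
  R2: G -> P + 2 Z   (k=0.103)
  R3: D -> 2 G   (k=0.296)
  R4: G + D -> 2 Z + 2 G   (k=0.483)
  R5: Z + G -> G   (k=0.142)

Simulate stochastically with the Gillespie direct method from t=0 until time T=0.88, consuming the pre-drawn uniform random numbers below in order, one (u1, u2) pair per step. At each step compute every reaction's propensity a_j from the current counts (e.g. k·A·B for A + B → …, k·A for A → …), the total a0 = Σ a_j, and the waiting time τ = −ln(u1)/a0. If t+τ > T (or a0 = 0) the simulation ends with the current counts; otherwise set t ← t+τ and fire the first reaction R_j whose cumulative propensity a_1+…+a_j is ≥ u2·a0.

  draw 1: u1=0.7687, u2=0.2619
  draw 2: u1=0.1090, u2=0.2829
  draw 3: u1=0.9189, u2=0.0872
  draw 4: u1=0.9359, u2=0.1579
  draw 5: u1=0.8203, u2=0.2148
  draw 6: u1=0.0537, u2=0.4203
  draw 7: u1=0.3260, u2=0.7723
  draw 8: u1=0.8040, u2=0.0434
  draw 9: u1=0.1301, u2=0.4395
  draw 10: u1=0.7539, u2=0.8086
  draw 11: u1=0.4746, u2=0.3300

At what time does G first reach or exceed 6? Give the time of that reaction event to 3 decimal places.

Threshold first reached at t = 0.241

t=0.000: P=5 Z=5 G=2 D=4
Draw 1: a1=1.768, a2=0.206, a3=1.184, a4=3.864, a5=1.420, a0=8.442; τ=−ln(0.7687)/8.442=0.031 → t=0.031; u2·a0=0.2619·8.442=2.211; a1+a2=1.974 < 2.211 ≤ a1+…+a3=3.158 → R3 fires; P=5 Z=5 G=4 D=3
Draw 2: a1=1.326, a2=0.412, a3=0.888, a4=5.796, a5=2.840, a0=11.262; τ=−ln(0.1090)/11.262=0.197 → t=0.228; u2·a0=0.2829·11.262=3.186; a1+…+a3=2.626 < 3.186 ≤ a1+…+a4=8.422 → R4 fires; P=5 Z=7 G=5 D=2
Draw 3: a1=0.884, a2=0.515, a3=0.592, a4=4.830, a5=4.970, a0=11.791; τ=−ln(0.9189)/11.791=0.007 → t=0.235; u2·a0=0.0872·11.791=1.028; a1=0.884 < 1.028 ≤ a1+a2=1.399 → R2 fires; P=6 Z=9 G=4 D=2
Draw 4: a1=0.884, a2=0.412, a3=0.592, a4=3.864, a5=5.112, a0=10.864; τ=−ln(0.9359)/10.864=0.006 → t=0.241; u2·a0=0.1579·10.864=1.715; a1+a2=1.296 < 1.715 ≤ a1+…+a3=1.888 → R3 fires; P=6 Z=9 G=6 D=1
Draw 5: a1=0.442, a2=0.618, a3=0.296, a4=2.898, a5=7.668, a0=11.922; τ=−ln(0.8203)/11.922=0.017 → t=0.258; u2·a0=0.2148·11.922=2.561; a1+…+a3=1.356 < 2.561 ≤ a1+…+a4=4.254 → R4 fires; P=6 Z=11 G=7 D=0
Draw 6: a1=0.000, a2=0.721, a3=0.000, a4=0.000, a5=10.934, a0=11.655; τ=−ln(0.0537)/11.655=0.251 → t=0.509; u2·a0=0.4203·11.655=4.899; a1+…+a4=0.721 < 4.899 ≤ a1+…+a5=11.655 → R5 fires; P=6 Z=10 G=7 D=0
Draw 7: a1=0.000, a2=0.721, a3=0.000, a4=0.000, a5=9.940, a0=10.661; τ=−ln(0.3260)/10.661=0.105 → t=0.614; u2·a0=0.7723·10.661=8.233; a1+…+a4=0.721 < 8.233 ≤ a1+…+a5=10.661 → R5 fires; P=6 Z=9 G=7 D=0
Draw 8: a1=0.000, a2=0.721, a3=0.000, a4=0.000, a5=8.946, a0=9.667; τ=−ln(0.8040)/9.667=0.023 → t=0.636; u2·a0=0.0434·9.667=0.420; a1=0.000 < 0.420 ≤ a1+a2=0.721 → R2 fires; P=7 Z=11 G=6 D=0
Draw 9: a1=0.000, a2=0.618, a3=0.000, a4=0.000, a5=9.372, a0=9.990; τ=−ln(0.1301)/9.990=0.204 → t=0.841; u2·a0=0.4395·9.990=4.391; a1+…+a4=0.618 < 4.391 ≤ a1+…+a5=9.990 → R5 fires; P=7 Z=10 G=6 D=0
Draw 10: a1=0.000, a2=0.618, a3=0.000, a4=0.000, a5=8.520, a0=9.138; τ=−ln(0.7539)/9.138=0.031 → t=0.872; u2·a0=0.8086·9.138=7.389; a1+…+a4=0.618 < 7.389 ≤ a1+…+a5=9.138 → R5 fires; P=7 Z=9 G=6 D=0
Draw 11: a1=0.000, a2=0.618, a3=0.000, a4=0.000, a5=7.668, a0=8.286; τ=−ln(0.4746)/8.286=0.090 → t=0.961 > T=0.88: stop.
G first becomes ≥ 6 when it reaches 6 at the event at t=0.241.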